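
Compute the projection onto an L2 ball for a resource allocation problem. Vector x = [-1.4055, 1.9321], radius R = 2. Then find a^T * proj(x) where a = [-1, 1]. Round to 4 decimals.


Step 1: Compute ||x|| (intermediates to 6 decimals).
||x|| = sqrt((-1.4055)^2 + 1.9321^2) = 2.389234
Step 2: Project.
Since ||x|| > R, scale = R/||x|| = 2/2.389234 = 0.837088, proj(x) = scale * x
proj(x) = [-1.176527, 1.617338]
Step 3: Dot product.
a^T * proj(x) = -1*(-1.176527) + 1*1.617338 = 2.7939


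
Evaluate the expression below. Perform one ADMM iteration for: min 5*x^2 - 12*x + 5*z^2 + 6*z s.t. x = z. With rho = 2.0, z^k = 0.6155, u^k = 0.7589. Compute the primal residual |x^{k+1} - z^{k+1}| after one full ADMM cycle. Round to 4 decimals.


ADMM iteration with rho = 2.0, z^k = 0.6155, u^k = 0.7589
Step 1: x-update.
Minimize 5*x^2 - 12*x + (2.0/2)*(x - 0.6155 + 0.7589)^2
FOC: (2*5 + 2.0)*x = 12 + 2.0*(0.6155 - 0.7589)
x^{k+1} = 0.9761
Step 2: z-update.
Minimize 5*z^2 + 6*z + (2.0/2)*(0.9761 - z + 0.7589)^2
FOC: (2*5 + 2.0)*z = -6 + 2.0*(0.9761 + 0.7589)
z^{k+1} = -0.2108
Step 3: u-update.
u^{k+1} = 0.7589 + 0.9761 + 0.2108 = 1.9458
Step 4: Primal residual = |0.9761 + 0.2108| = 1.1869


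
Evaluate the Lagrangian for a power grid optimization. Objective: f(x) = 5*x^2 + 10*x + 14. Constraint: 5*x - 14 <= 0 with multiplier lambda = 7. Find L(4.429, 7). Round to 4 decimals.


Step 1: Evaluate f(x).
f(4.429) = 5*4.429^2 + 10*4.429 + 14 = 156.3702
Step 2: Evaluate g(x).
g(4.429) = 5*4.429 - 14 = 8.145
Step 3: Compute Lagrangian.
L = 156.3702 + 7*8.145 = 213.3852


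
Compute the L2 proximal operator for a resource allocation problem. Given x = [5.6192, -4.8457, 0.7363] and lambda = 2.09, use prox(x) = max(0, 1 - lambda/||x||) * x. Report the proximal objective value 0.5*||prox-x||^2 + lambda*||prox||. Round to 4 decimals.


Step 1: Compute ||x||.
||x|| = 7.4564
Step 2: Compute scaling factor.
scale = max(0, 1 - 2.09/7.4564) = 0.7197
Step 3: prox(x) = [4.0442, -3.4875, 0.5299]
||prox(x)|| = 5.3664
Step 4: Proximal objective.
0.5*||prox-x||^2 = 2.1841
lambda*||prox|| = 11.2158
Total = 13.3999


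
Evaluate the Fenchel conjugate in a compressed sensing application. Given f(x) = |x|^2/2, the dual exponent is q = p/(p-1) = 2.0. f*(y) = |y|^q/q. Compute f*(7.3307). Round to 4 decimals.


The conjugate exponent q satisfies 1/p + 1/q = 1.
p = 2, so q = 2/(2 - 1) = 2.0
|y|^q = 7.3307^2.0 = 53.7392
f*(7.3307) = 53.7392 / 2.0 = 26.8696


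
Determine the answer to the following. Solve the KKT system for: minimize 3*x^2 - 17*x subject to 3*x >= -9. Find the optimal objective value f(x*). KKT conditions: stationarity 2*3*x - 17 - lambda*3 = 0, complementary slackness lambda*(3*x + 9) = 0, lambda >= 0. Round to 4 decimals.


Step 1: Try lambda = 0 (constraint inactive).
Stationarity: 2*3*x - 17 = 0
x* = 17/(2*3) = 17/6 = 2.8333 (rounded; the exact value 17/6 is used below)
Check constraint: 3*2.8333 = 8.4999 >= -9 -- satisfied.
Step 2: Compute optimal value.
f(x*) = 3*(17/6)^2 - 17*(17/6) = -24.0833


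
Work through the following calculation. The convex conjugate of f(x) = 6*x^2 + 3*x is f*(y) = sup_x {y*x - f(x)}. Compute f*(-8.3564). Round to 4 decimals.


f*(y) = sup_x {y*x - a*x^2 - b*x} = sup_x {(y-b)*x - a*x^2}
FOC: (y - b) - 2a*x = 0 => x* = (y - b)/(2a)
x* = (-8.3564 - 3)/(2*6) = -0.9464
f*(-8.3564) = (y-b)^2/(4a) = (-8.3564 - 3)^2/(4*6)
= 128.9678/24 = 5.3737


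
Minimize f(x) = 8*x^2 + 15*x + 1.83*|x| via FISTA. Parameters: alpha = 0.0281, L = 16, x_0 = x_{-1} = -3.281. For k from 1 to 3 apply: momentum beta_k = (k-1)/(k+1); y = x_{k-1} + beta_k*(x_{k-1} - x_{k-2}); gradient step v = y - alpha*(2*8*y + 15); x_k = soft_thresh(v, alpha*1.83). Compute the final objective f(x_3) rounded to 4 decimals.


FISTA on f(x) = 8*x^2 + 15*x + 1.83*|x|
L = 16, alpha = 0.0281
Iteration 1: beta = 0.0, y = -3.281 + 0.0*(-3.281 + 3.281) = -3.281
  grad(y) = -37.496, v = y - alpha*grad = -2.2274
  prox(v) = soft_thresh(-2.2274, 0.0514) = -2.1759
Iteration 2: beta = 0.3333, y = -2.1759 + 0.3333*(-2.1759 + 3.281) = -1.8076
  grad(y) = -13.9214, v = y - alpha*grad = -1.4164
  prox(v) = soft_thresh(-1.4164, 0.0514) = -1.365
Iteration 3: beta = 0.5, y = -1.365 + 0.5*(-1.365 + 2.1759) = -0.9595
  grad(y) = -0.3518, v = y - alpha*grad = -0.9496
  prox(v) = soft_thresh(-0.9496, 0.0514) = -0.8982
f(x_3) = 8*(-0.8982)^2 + 15*(-0.8982) + 1.83*|-0.8982| = -5.3752


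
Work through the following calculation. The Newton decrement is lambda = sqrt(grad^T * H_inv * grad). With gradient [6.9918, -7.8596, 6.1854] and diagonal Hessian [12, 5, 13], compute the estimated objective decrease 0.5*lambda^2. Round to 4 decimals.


Step 1: H is diagonal, so H^(-1) * g = [0.5827, -1.5719, 0.4758].
Step 2: g^T H^(-1) g = sum_i g_i^2 / H_ii
  = (6.9918)^2/12 + (-7.8596)^2/5 + (6.1854)^2/13
  = 4.0738 + 12.3547 + 2.943 = 19.3714
Step 3: Objective decrease = 0.5 * g^T H^(-1) g = 9.6857


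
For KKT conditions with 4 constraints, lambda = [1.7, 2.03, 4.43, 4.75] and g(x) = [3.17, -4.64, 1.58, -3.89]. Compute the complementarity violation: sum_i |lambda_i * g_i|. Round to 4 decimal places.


KKT complementary slackness check:
lambda_1 * g_1 = 1.7 * 3.17 = 5.389
lambda_2 * g_2 = 2.03 * -4.64 = -9.4192
lambda_3 * g_3 = 4.43 * 1.58 = 6.9994
lambda_4 * g_4 = 4.75 * -3.89 = -18.4775
Total violation = 5.389 + 9.4192 + 6.9994 + 18.4775 = 40.2851


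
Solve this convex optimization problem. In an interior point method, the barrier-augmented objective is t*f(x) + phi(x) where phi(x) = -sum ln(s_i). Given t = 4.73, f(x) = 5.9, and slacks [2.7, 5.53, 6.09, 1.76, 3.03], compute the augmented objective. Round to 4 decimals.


Step 1: Compute log-barrier.
ln values: [0.9933, 1.7102, 1.8066, 0.5653, 1.1086]
phi = -(0.9933 + 1.7102 + 1.8066 + 0.5653 + 1.1086) = -6.184
Step 2: Compute augmented objective.
t*f(x) = 4.73*5.9 = 27.907
Total = 27.907 - 6.184 = 21.723


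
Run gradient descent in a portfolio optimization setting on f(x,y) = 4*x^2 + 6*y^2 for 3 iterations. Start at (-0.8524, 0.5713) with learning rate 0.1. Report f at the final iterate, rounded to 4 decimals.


Gradient descent on f(x,y) = 4*x^2 + 6*y^2.
Starting point: (-0.8524, 0.5713), alpha = 0.1
Step 1: grad_x = 2*4*-0.8524 = -6.8192, grad_y = 2*6*0.5713 = 6.8556
  x_1 = -0.8524 - 0.1*-6.8192 = -0.1705
  y_1 = 0.5713 - 0.1*6.8556 = -0.1143
Step 2: grad_x = 2*4*-0.1705 = -1.3638, grad_y = 2*6*-0.1143 = -1.3711
  x_2 = -0.1705 - 0.1*-1.3638 = -0.0341
  y_2 = -0.1143 - 0.1*-1.3711 = 0.0229
Step 3: grad_x = 2*4*-0.0341 = -0.2728, grad_y = 2*6*0.0229 = 0.2742
  x_3 = -0.0341 - 0.1*-0.2728 = -0.0068
  y_3 = 0.0229 - 0.1*0.2742 = -0.0046
f(-0.0068, -0.0046) = 4*(-0.0068)^2 + 6*(-0.0046)^2 = 0.0003


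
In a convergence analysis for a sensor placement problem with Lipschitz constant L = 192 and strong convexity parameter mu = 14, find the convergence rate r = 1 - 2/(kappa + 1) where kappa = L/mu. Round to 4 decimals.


Step 1: Compute the condition number.
kappa = L/mu = 192/14 = 13.7143
Step 2: Compute the convergence rate.
r = 1 - 2/(kappa + 1) = 1 - 2*mu/(L + mu) = (L - mu)/(L + mu) = 178/206 = 0.8641


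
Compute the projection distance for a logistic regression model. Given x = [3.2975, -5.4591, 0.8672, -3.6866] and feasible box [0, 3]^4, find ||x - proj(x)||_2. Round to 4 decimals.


Project each component onto [0, 3].
clip(3.2975) = 3.0, clip(-5.4591) = 0.0, clip(0.8672) = 0.8672, clip(-3.6866) = 0.0
Projection = [3.0, 0.0, 0.8672, 0.0]
Squared diffs: [0.0885, 29.8018, 0.0, 13.591]
Distance = sqrt(43.4813) = 6.594


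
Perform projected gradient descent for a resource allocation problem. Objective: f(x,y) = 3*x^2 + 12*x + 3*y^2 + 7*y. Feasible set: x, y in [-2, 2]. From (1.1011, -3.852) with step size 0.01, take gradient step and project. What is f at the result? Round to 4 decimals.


Step 1: Compute gradient at (1.1011, -3.852).
grad_x = 2*3*1.1011 + 12 = 18.6066
grad_y = 2*3*-3.852 + 7 = -16.112
Step 2: Gradient step.
x_raw = 1.1011 - 0.01*18.6066 = 0.915
y_raw = -3.852 - 0.01*-16.112 = -3.6909
Step 3: Project onto [-2, 2].
x_proj = clip(0.915) = 0.915
y_proj = clip(-3.6909) = -2.0
Step 4: Evaluate f.
f(0.915, -2.0) = 11.4923


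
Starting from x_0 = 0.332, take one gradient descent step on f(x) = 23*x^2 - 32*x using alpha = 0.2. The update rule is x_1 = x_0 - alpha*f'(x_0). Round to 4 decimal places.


We compute the gradient at x_0 and apply the update.
f'(x) = 46*x - 32
f'(0.332) = 46*0.332 - 32 = -16.728
x_1 = 0.332 - 0.2*-16.728 = 3.6776


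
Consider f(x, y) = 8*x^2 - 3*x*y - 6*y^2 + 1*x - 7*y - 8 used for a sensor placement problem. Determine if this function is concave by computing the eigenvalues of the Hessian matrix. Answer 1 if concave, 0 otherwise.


The Hessian of f(x,y) = 8*x^2 - 3*x*y - 6*y^2 + 1*x - 7*y - 8 is:
H = [[16, -3], [-3, -12]]
Trace = 16 - 12 = 4
Determinant = 16*-12 - (-3)^2 = -201
Discriminant = (4)^2 - 4*-201 = 820.0
Eigenvalues: lambda_1 = -12.3178, lambda_2 = 16.3178
The function is not concave.

0


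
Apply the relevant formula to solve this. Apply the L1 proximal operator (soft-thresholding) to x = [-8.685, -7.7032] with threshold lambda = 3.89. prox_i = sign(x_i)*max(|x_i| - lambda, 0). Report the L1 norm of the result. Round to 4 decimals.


Soft-thresholding with lambda = 3.89:
prox(-8.685) = sign(-8.685)*max(|-8.685| - 3.89, 0) = -4.795
prox(-7.7032) = sign(-7.7032)*max(|-7.7032| - 3.89, 0) = -3.8132
prox(x) = [-4.795, -3.8132]
||prox(x)||_1 = 4.795 + 3.8132 = 8.6082


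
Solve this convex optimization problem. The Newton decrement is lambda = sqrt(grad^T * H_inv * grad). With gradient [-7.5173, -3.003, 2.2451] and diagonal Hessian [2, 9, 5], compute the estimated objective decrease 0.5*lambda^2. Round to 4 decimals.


Step 1: H is diagonal, so H^(-1) * g = [-3.7587, -0.3337, 0.449].
Step 2: g^T H^(-1) g = sum_i g_i^2 / H_ii
  = (-7.5173)^2/2 + (-3.003)^2/9 + (2.2451)^2/5
  = 28.2549 + 1.002 + 1.0081 = 30.265
Step 3: Objective decrease = 0.5 * g^T H^(-1) g = 15.1325


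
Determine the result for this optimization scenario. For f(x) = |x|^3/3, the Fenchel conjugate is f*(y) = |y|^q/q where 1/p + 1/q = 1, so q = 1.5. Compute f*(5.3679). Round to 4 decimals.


The conjugate exponent q satisfies 1/p + 1/q = 1.
p = 3, so q = 3/(3 - 1) = 1.5
|y|^q = 5.3679^1.5 = 12.4367
f*(5.3679) = 12.4367 / 1.5 = 8.2912


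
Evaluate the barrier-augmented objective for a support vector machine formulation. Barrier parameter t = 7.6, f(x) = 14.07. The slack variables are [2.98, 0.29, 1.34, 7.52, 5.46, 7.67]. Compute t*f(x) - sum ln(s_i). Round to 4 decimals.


Step 1: Compute log-barrier.
ln values: [1.0919, -1.2379, 0.2927, 2.0176, 1.6974, 2.0373]
phi = -(1.0919 - 1.2379 + 0.2927 + 2.0176 + 1.6974 + 2.0373) = -5.8991
Step 2: Compute augmented objective.
t*f(x) = 7.6*14.07 = 106.932
Total = 106.932 - 5.8991 = 101.0329


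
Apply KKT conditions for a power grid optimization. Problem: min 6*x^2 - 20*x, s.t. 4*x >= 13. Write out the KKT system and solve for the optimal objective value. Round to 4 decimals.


Step 1: Try lambda = 0 (constraint inactive).
x_unc = 20/(2*6) = 1.6667
Check: 4*1.6667 = 6.6668 < 13 -- violated!
Step 2: Constraint must be active: 4*x = 13
x* = 13/4 = 3.25
lambda = (2*6*3.25 - 20)/4 = 4.75
Step 3: Compute optimal value.
f(x*) = 6*3.25^2 - 20*3.25 = -1.625


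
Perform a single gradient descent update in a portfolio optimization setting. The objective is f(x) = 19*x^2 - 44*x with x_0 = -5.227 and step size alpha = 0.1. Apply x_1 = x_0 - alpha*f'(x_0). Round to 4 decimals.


We compute the gradient at x_0 and apply the update.
f'(x) = 38*x - 44
f'(-5.227) = 38*-5.227 - 44 = -242.626
x_1 = -5.227 - 0.1*-242.626 = 19.0356


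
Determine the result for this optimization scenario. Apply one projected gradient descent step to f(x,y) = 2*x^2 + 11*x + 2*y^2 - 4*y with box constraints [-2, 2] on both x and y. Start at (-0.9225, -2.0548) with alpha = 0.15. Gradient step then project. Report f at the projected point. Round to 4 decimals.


Step 1: Compute gradient at (-0.9225, -2.0548).
grad_x = 2*2*-0.9225 + 11 = 7.31
grad_y = 2*2*-2.0548 - 4 = -12.2192
Step 2: Gradient step.
x_raw = -0.9225 - 0.15*7.31 = -2.019
y_raw = -2.0548 - 0.15*-12.2192 = -0.2219
Step 3: Project onto [-2, 2].
x_proj = clip(-2.019) = -2.0
y_proj = clip(-0.2219) = -0.2219
Step 4: Evaluate f.
f(-2.0, -0.2219) = -13.0138


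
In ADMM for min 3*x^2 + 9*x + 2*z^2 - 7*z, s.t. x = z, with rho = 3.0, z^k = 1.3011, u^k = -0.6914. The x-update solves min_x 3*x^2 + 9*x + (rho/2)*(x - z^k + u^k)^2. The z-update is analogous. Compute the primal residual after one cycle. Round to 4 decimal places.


ADMM iteration with rho = 3.0, z^k = 1.3011, u^k = -0.6914
Step 1: x-update.
Minimize 3*x^2 + 9*x + (3.0/2)*(x - 1.3011 - 0.6914)^2
FOC: (2*3 + 3.0)*x = -9 + 3.0*(1.3011 + 0.6914)
x^{k+1} = -0.3358
Step 2: z-update.
Minimize 2*z^2 - 7*z + (3.0/2)*(-0.3358 - z - 0.6914)^2
FOC: (2*2 + 3.0)*z = 7 + 3.0*(-0.3358 - 0.6914)
z^{k+1} = 0.5598
Step 3: u-update.
u^{k+1} = -0.6914 - 0.3358 - 0.5598 = -1.587
Step 4: Primal residual = |-0.3358 - 0.5598| = 0.8956


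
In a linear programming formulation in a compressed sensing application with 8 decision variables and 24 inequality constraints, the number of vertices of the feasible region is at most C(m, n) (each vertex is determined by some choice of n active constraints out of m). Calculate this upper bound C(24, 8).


Each vertex corresponds to some choice of n active constraints out of m, so the number of vertices is at most C(m, n) = m! / (n!(m-n)!).
m = 24, n = 8
Numerator: 24 * 23 * 22 * 21 * 20 * 19 * 18 * 17
Denominator: 8! = 40320
C(24, 8) = 735471


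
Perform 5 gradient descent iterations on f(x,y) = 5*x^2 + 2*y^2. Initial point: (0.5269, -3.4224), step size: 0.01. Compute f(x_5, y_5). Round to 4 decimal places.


Gradient descent on f(x,y) = 5*x^2 + 2*y^2.
Starting point: (0.5269, -3.4224), alpha = 0.01
Step 1: grad_x = 2*5*0.5269 = 5.269, grad_y = 2*2*-3.4224 = -13.6896
  x_1 = 0.5269 - 0.01*5.269 = 0.4742
  y_1 = -3.4224 - 0.01*-13.6896 = -3.2855
Step 2: grad_x = 2*5*0.4742 = 4.7421, grad_y = 2*2*-3.2855 = -13.142
  x_2 = 0.4742 - 0.01*4.7421 = 0.4268
  y_2 = -3.2855 - 0.01*-13.142 = -3.1541
Step 3: grad_x = 2*5*0.4268 = 4.2679, grad_y = 2*2*-3.1541 = -12.6163
  x_3 = 0.4268 - 0.01*4.2679 = 0.3841
  y_3 = -3.1541 - 0.01*-12.6163 = -3.0279
Step 4: grad_x = 2*5*0.3841 = 3.8411, grad_y = 2*2*-3.0279 = -12.1117
  x_4 = 0.3841 - 0.01*3.8411 = 0.3457
  y_4 = -3.0279 - 0.01*-12.1117 = -2.9068
Step 5: grad_x = 2*5*0.3457 = 3.457, grad_y = 2*2*-2.9068 = -11.6272
  x_5 = 0.3457 - 0.01*3.457 = 0.3111
  y_5 = -2.9068 - 0.01*-11.6272 = -2.7905
f(0.3111, -2.7905) = 5*0.3111^2 + 2*(-2.7905)^2 = 16.0581


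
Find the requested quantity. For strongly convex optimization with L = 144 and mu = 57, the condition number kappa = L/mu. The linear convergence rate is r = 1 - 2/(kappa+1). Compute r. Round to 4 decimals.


Step 1: Compute the condition number.
kappa = L/mu = 144/57 = 2.5263
Step 2: Compute the convergence rate.
r = 1 - 2/(kappa + 1) = 1 - 2*mu/(L + mu) = (L - mu)/(L + mu) = 87/201 = 0.4328


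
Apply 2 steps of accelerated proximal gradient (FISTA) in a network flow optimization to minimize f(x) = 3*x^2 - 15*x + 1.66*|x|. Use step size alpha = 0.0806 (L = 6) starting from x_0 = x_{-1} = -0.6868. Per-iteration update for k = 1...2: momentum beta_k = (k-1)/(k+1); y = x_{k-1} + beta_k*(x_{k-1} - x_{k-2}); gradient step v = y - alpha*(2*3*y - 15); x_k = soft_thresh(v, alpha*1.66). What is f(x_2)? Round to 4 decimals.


FISTA on f(x) = 3*x^2 - 15*x + 1.66*|x|
L = 6, alpha = 0.0806
Iteration 1: beta = 0.0, y = -0.6868 + 0.0*(-0.6868 + 0.6868) = -0.6868
  grad(y) = -19.1208, v = y - alpha*grad = 0.8543
  prox(v) = soft_thresh(0.8543, 0.1338) = 0.7205
Iteration 2: beta = 0.3333, y = 0.7205 + 0.3333*(0.7205 + 0.6868) = 1.1897
  grad(y) = -7.8621, v = y - alpha*grad = 1.8233
  prox(v) = soft_thresh(1.8233, 0.1338) = 1.6895
f(x_2) = 3*1.6895^2 - 15*1.6895 + 1.66*|1.6895| = -13.9748


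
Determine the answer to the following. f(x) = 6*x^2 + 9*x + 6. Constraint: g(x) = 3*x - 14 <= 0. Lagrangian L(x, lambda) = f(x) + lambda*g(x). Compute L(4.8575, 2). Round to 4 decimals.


Step 1: Evaluate f(x).
f(4.8575) = 6*4.8575^2 + 9*4.8575 + 6 = 191.2893
Step 2: Evaluate g(x).
g(4.8575) = 3*4.8575 - 14 = 0.5725
Step 3: Compute Lagrangian.
L = 191.2893 + 2*0.5725 = 192.4343


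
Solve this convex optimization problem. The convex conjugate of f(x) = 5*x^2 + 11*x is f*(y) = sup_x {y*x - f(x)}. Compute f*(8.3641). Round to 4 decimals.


f*(y) = sup_x {y*x - a*x^2 - b*x} = sup_x {(y-b)*x - a*x^2}
FOC: (y - b) - 2a*x = 0 => x* = (y - b)/(2a)
x* = (8.3641 - 11)/(2*5) = -0.2636
f*(8.3641) = (y-b)^2/(4a) = (8.3641 - 11)^2/(4*5)
= 6.948/20 = 0.3474


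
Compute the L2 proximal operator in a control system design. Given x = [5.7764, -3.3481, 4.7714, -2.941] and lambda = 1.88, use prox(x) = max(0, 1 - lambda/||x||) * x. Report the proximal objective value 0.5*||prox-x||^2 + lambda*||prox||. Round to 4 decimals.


Step 1: Compute ||x||.
||x|| = 8.7174
Step 2: Compute scaling factor.
scale = max(0, 1 - 1.88/8.7174) = 0.7843
Step 3: prox(x) = [4.5307, -2.626, 3.7424, -2.3067]
||prox(x)|| = 6.8374
Step 4: Proximal objective.
0.5*||prox-x||^2 = 1.7672
lambda*||prox|| = 12.8543
Total = 14.6214


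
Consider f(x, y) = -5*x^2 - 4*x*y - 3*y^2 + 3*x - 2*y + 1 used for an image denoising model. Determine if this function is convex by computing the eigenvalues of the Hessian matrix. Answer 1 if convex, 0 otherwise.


The Hessian of f(x,y) = -5*x^2 - 4*x*y - 3*y^2 + 3*x - 2*y + 1 is:
H = [[-10, -4], [-4, -6]]
Trace = -10 - 6 = -16
Determinant = -10*-6 - (-4)^2 = 44
Discriminant = (-16)^2 - 4*44 = 80.0
Eigenvalues: lambda_1 = -12.4721, lambda_2 = -3.5279
The function is not convex.

0


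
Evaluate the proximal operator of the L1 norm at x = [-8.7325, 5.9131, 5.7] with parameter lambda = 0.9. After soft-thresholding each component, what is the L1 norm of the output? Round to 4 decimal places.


Soft-thresholding with lambda = 0.9:
prox(-8.7325) = sign(-8.7325)*max(|-8.7325| - 0.9, 0) = -7.8325
prox(5.9131) = sign(5.9131)*max(|5.9131| - 0.9, 0) = 5.0131
prox(5.7) = sign(5.7)*max(|5.7| - 0.9, 0) = 4.8
prox(x) = [-7.8325, 5.0131, 4.8]
||prox(x)||_1 = 7.8325 + 5.0131 + 4.8 = 17.6456


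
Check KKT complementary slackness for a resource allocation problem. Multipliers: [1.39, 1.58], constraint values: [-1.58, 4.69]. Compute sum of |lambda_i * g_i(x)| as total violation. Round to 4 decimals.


KKT complementary slackness check:
lambda_1 * g_1 = 1.39 * -1.58 = -2.1962
lambda_2 * g_2 = 1.58 * 4.69 = 7.4102
Total violation = 2.1962 + 7.4102 = 9.6064


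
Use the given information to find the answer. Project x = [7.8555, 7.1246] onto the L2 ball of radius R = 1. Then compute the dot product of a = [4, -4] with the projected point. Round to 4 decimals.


Step 1: Compute ||x|| (intermediates to 6 decimals).
||x|| = sqrt(7.8555^2 + 7.1246^2) = 10.605131
Step 2: Project.
Since ||x|| > R, scale = R/||x|| = 1/10.605131 = 0.094294, proj(x) = scale * x
proj(x) = [0.740727, 0.671807]
Step 3: Dot product.
a^T * proj(x) = 4*0.740727 - 4*0.671807 = 0.2757


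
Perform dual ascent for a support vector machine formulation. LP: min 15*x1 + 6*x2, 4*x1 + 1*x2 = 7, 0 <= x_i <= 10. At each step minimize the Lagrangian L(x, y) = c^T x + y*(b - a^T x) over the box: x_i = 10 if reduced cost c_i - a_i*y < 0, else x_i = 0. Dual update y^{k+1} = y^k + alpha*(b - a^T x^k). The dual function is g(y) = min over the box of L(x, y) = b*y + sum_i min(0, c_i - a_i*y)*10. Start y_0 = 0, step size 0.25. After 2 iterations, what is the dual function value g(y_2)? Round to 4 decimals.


Dual ascent for LP: min 15*x1 + 6*x2, 4*x1 + 1*x2 = 7, 0 <= x_i <= 10
Step 1: y^k = 0.0, reduced costs: (15.0, 6.0)
  x^k = (0.0, 0.0), subgradient = b - a^T x = 7.0
  y^{k+1} = 0.0 + 0.25*7.0 = 1.75
Step 2: y^k = 1.75, reduced costs: (8.0, 4.25)
  x^k = (0.0, 0.0), subgradient = b - a^T x = 7.0
  y^{k+1} = 1.75 + 0.25*7.0 = 3.5
Dual objective at y_2 = 3.5: reduced costs (1.0, 2.5), box minimizer x = (0.0, 0.0)
g(y_2) = b*y + (c1 - a1*y)*x1 + (c2 - a2*y)*x2 = 7*3.5 + 1.0*0.0 + 2.5*0.0 = 24.5 + 0.0 + 0.0 = 24.5


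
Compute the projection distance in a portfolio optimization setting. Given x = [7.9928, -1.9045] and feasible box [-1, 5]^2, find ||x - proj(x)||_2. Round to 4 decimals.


Project each component onto [-1, 5].
clip(7.9928) = 5.0, clip(-1.9045) = -1.0
Projection = [5.0, -1.0]
Squared diffs: [8.9569, 0.8181]
Distance = sqrt(9.775) = 3.1265


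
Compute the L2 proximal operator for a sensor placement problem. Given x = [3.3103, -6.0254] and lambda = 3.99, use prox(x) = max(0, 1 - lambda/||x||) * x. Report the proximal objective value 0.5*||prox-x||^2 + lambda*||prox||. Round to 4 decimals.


Step 1: Compute ||x||.
||x|| = 6.8748
Step 2: Compute scaling factor.
scale = max(0, 1 - 3.99/6.8748) = 0.4196
Step 3: prox(x) = [1.3891, -2.5284]
||prox(x)|| = 2.8848
Step 4: Proximal objective.
0.5*||prox-x||^2 = 7.9601
lambda*||prox|| = 11.5104
Total = 19.4706


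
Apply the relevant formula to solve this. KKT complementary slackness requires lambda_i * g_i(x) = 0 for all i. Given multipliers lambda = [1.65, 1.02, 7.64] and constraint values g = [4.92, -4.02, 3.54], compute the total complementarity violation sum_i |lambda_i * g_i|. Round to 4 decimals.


KKT complementary slackness check:
lambda_1 * g_1 = 1.65 * 4.92 = 8.118
lambda_2 * g_2 = 1.02 * -4.02 = -4.1004
lambda_3 * g_3 = 7.64 * 3.54 = 27.0456
Total violation = 8.118 + 4.1004 + 27.0456 = 39.264


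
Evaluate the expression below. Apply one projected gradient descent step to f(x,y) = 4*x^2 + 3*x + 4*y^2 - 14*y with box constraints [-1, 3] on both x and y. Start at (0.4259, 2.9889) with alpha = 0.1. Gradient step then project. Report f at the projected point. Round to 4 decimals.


Step 1: Compute gradient at (0.4259, 2.9889).
grad_x = 2*4*0.4259 + 3 = 6.4072
grad_y = 2*4*2.9889 - 14 = 9.9112
Step 2: Gradient step.
x_raw = 0.4259 - 0.1*6.4072 = -0.2148
y_raw = 2.9889 - 0.1*9.9112 = 1.9978
Step 3: Project onto [-1, 3].
x_proj = clip(-0.2148) = -0.2148
y_proj = clip(1.9978) = 1.9978
Step 4: Evaluate f.
f(-0.2148, 1.9978) = -12.4643


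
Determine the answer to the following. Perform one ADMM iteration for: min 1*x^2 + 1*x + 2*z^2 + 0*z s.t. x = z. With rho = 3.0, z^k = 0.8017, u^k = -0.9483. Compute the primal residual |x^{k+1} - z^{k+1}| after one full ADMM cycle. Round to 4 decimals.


ADMM iteration with rho = 3.0, z^k = 0.8017, u^k = -0.9483
Step 1: x-update.
Minimize 1*x^2 + 1*x + (3.0/2)*(x - 0.8017 - 0.9483)^2
FOC: (2*1 + 3.0)*x = -1 + 3.0*(0.8017 + 0.9483)
x^{k+1} = 0.85
Step 2: z-update.
Minimize 2*z^2 + 0*z + (3.0/2)*(0.85 - z - 0.9483)^2
FOC: (2*2 + 3.0)*z = 0 + 3.0*(0.85 - 0.9483)
z^{k+1} = -0.0421
Step 3: u-update.
u^{k+1} = -0.9483 + 0.85 + 0.0421 = -0.0562
Step 4: Primal residual = |0.85 + 0.0421| = 0.8921


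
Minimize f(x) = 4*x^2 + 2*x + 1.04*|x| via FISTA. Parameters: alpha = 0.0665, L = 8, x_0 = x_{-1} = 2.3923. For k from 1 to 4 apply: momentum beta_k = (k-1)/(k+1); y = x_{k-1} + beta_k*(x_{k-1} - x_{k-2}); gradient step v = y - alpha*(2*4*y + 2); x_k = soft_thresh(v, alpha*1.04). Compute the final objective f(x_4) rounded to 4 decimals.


FISTA on f(x) = 4*x^2 + 2*x + 1.04*|x|
L = 8, alpha = 0.0665
Iteration 1: beta = 0.0, y = 2.3923 + 0.0*(2.3923 - 2.3923) = 2.3923
  grad(y) = 21.1384, v = y - alpha*grad = 0.9866
  prox(v) = soft_thresh(0.9866, 0.0692) = 0.9174
Iteration 2: beta = 0.3333, y = 0.9174 + 0.3333*(0.9174 - 2.3923) = 0.4258
  grad(y) = 5.4065, v = y - alpha*grad = 0.0663
  prox(v) = soft_thresh(0.0663, 0.0692) = 0.0
Iteration 3: beta = 0.5, y = 0.0 + 0.5*(0.0 - 0.9174) = -0.4587
  grad(y) = -1.6697, v = y - alpha*grad = -0.3477
  prox(v) = soft_thresh(-0.3477, 0.0692) = -0.2785
Iteration 4: beta = 0.6, y = -0.2785 + 0.6*(-0.2785 - 0.0) = -0.4456
  grad(y) = -1.5651, v = y - alpha*grad = -0.3416
  prox(v) = soft_thresh(-0.3416, 0.0692) = -0.2724
f(x_4) = 4*(-0.2724)^2 + 2*(-0.2724) + 1.04*|-0.2724| = 0.0353


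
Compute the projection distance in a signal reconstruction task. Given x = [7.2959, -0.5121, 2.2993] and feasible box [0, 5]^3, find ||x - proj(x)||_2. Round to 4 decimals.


Project each component onto [0, 5].
clip(7.2959) = 5.0, clip(-0.5121) = 0.0, clip(2.2993) = 2.2993
Projection = [5.0, 0.0, 2.2993]
Squared diffs: [5.2712, 0.2622, 0.0]
Distance = sqrt(5.5334) = 2.3523


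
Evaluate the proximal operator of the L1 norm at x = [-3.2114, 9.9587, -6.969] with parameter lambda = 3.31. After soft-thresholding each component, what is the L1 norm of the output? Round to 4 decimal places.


Soft-thresholding with lambda = 3.31:
prox(-3.2114) = sign(-3.2114)*max(|-3.2114| - 3.31, 0) = 0.0
prox(9.9587) = sign(9.9587)*max(|9.9587| - 3.31, 0) = 6.6487
prox(-6.969) = sign(-6.969)*max(|-6.969| - 3.31, 0) = -3.659
prox(x) = [0.0, 6.6487, -3.659]
||prox(x)||_1 = 0.0 + 6.6487 + 3.659 = 10.3077


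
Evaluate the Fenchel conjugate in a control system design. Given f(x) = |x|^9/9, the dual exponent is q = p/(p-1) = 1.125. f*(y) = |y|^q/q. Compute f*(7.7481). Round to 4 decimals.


The conjugate exponent q satisfies 1/p + 1/q = 1.
p = 9, so q = 9/(9 - 1) = 1.125
|y|^q = 7.7481^1.125 = 10.0079
f*(7.7481) = 10.0079 / 1.125 = 8.8959


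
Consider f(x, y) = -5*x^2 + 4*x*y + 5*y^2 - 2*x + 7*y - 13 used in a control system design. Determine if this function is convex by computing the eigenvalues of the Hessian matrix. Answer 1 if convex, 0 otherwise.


The Hessian of f(x,y) = -5*x^2 + 4*x*y + 5*y^2 - 2*x + 7*y - 13 is:
H = [[-10, 4], [4, 10]]
Trace = -10 + 10 = 0
Determinant = -10*10 - (4)^2 = -116
Discriminant = (0)^2 - 4*-116 = 464.0
Eigenvalues: lambda_1 = -10.7703, lambda_2 = 10.7703
The function is not convex.

0


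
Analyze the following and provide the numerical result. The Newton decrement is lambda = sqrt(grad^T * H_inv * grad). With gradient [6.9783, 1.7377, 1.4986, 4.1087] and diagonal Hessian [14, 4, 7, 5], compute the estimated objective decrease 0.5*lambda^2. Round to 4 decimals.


Step 1: H is diagonal, so H^(-1) * g = [0.4985, 0.4344, 0.2141, 0.8217].
Step 2: g^T H^(-1) g = sum_i g_i^2 / H_ii
  = (6.9783)^2/14 + (1.7377)^2/4 + (1.4986)^2/7 + (4.1087)^2/5
  = 3.4783 + 0.7549 + 0.3208 + 3.3763 = 7.9303
Step 3: Objective decrease = 0.5 * g^T H^(-1) g = 3.9652


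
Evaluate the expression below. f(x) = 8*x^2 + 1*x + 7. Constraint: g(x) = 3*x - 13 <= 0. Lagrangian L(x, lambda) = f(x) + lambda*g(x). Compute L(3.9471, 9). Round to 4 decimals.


Step 1: Evaluate f(x).
f(3.9471) = 8*3.9471^2 + 1*3.9471 + 7 = 135.5839
Step 2: Evaluate g(x).
g(3.9471) = 3*3.9471 - 13 = -1.1587
Step 3: Compute Lagrangian.
L = 135.5839 + 9*-1.1587 = 125.1556


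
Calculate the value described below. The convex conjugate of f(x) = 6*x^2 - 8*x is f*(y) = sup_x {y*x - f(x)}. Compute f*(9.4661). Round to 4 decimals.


f*(y) = sup_x {y*x - a*x^2 - b*x} = sup_x {(y-b)*x - a*x^2}
FOC: (y - b) - 2a*x = 0 => x* = (y - b)/(2a)
x* = (9.4661 + 8)/(2*6) = 1.4555
f*(9.4661) = (y-b)^2/(4a) = (9.4661 + 8)^2/(4*6)
= 305.0646/24 = 12.711


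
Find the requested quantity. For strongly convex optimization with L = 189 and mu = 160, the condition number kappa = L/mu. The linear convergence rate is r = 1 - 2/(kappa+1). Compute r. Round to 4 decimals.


Step 1: Compute the condition number.
kappa = L/mu = 189/160 = 1.1813
Step 2: Compute the convergence rate.
r = 1 - 2/(kappa + 1) = 1 - 2*mu/(L + mu) = (L - mu)/(L + mu) = 29/349 = 0.0831


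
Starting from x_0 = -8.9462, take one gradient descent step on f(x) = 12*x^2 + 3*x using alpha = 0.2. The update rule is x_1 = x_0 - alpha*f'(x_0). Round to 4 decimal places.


We compute the gradient at x_0 and apply the update.
f'(x) = 24*x + 3
f'(-8.9462) = 24*-8.9462 + 3 = -211.7088
x_1 = -8.9462 - 0.2*-211.7088 = 33.3956


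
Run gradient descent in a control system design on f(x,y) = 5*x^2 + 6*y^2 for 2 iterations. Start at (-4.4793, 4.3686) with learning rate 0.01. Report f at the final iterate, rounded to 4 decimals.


Gradient descent on f(x,y) = 5*x^2 + 6*y^2.
Starting point: (-4.4793, 4.3686), alpha = 0.01
Step 1: grad_x = 2*5*-4.4793 = -44.793, grad_y = 2*6*4.3686 = 52.4232
  x_1 = -4.4793 - 0.01*-44.793 = -4.0314
  y_1 = 4.3686 - 0.01*52.4232 = 3.8444
Step 2: grad_x = 2*5*-4.0314 = -40.3137, grad_y = 2*6*3.8444 = 46.1324
  x_2 = -4.0314 - 0.01*-40.3137 = -3.6282
  y_2 = 3.8444 - 0.01*46.1324 = 3.383
f(-3.6282, 3.383) = 5*(-3.6282)^2 + 6*3.383^2 = 134.4903


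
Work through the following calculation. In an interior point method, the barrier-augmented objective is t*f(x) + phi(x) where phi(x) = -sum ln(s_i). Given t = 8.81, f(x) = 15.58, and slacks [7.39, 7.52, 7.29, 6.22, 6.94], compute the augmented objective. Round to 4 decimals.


Step 1: Compute log-barrier.
ln values: [2.0001, 2.0176, 1.9865, 1.8278, 1.9373]
phi = -(2.0001 + 2.0176 + 1.9865 + 1.8278 + 1.9373) = -9.7693
Step 2: Compute augmented objective.
t*f(x) = 8.81*15.58 = 137.2598
Total = 137.2598 - 9.7693 = 127.4905


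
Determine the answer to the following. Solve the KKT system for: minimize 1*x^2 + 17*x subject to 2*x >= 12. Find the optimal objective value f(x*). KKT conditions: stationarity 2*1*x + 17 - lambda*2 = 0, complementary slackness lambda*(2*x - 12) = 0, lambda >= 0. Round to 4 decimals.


Step 1: Try lambda = 0 (constraint inactive).
x_unc = -17/(2*1) = -8.5
Check: 2*-8.5 = -17.0 < 12 -- violated!
Step 2: Constraint must be active: 2*x = 12
x* = 12/2 = 6.0
lambda = (2*1*6.0 + 17)/2 = 14.5
Step 3: Compute optimal value.
f(x*) = 1*6.0^2 + 17*6.0 = 138.0


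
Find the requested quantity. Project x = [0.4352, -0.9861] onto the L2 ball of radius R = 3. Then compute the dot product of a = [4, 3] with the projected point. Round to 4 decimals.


Step 1: Compute ||x|| (intermediates to 6 decimals).
||x|| = sqrt(0.4352^2 + (-0.9861)^2) = 1.077865
Step 2: Project.
Since ||x|| <= R, proj = x (no scaling needed).
proj(x) = [0.4352, -0.9861]
Step 3: Dot product.
a^T * proj(x) = 4*0.4352 + 3*(-0.9861) = -1.2175


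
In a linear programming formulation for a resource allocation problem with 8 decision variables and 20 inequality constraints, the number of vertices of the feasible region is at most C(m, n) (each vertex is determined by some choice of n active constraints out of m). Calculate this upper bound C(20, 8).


Each vertex corresponds to some choice of n active constraints out of m, so the number of vertices is at most C(m, n) = m! / (n!(m-n)!).
m = 20, n = 8
Numerator: 20 * 19 * 18 * 17 * 16 * 15 * 14 * 13
Denominator: 8! = 40320
C(20, 8) = 125970


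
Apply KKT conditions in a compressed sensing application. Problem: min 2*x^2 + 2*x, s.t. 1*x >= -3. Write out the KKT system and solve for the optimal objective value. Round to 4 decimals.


Step 1: Try lambda = 0 (constraint inactive).
Stationarity: 2*2*x + 2 = 0
x* = -2/(2*2) = -0.5
Check constraint: 1*-0.5 = -0.5 >= -3 -- satisfied.
Step 2: Compute optimal value.
f(x*) = 2*(-0.5)^2 + 2*(-0.5) = -0.5


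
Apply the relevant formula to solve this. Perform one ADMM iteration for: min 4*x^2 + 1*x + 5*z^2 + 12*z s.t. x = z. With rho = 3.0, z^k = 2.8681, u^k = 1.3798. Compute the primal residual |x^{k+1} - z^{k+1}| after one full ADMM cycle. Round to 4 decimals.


ADMM iteration with rho = 3.0, z^k = 2.8681, u^k = 1.3798
Step 1: x-update.
Minimize 4*x^2 + 1*x + (3.0/2)*(x - 2.8681 + 1.3798)^2
FOC: (2*4 + 3.0)*x = -1 + 3.0*(2.8681 - 1.3798)
x^{k+1} = 0.315
Step 2: z-update.
Minimize 5*z^2 + 12*z + (3.0/2)*(0.315 - z + 1.3798)^2
FOC: (2*5 + 3.0)*z = -12 + 3.0*(0.315 + 1.3798)
z^{k+1} = -0.532
Step 3: u-update.
u^{k+1} = 1.3798 + 0.315 + 0.532 = 2.2268
Step 4: Primal residual = |0.315 + 0.532| = 0.847


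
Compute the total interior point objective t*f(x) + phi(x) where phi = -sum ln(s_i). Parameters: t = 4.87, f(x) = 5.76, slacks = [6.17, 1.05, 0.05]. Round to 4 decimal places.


Step 1: Compute log-barrier.
ln values: [1.8197, 0.0488, -2.9957]
phi = -(1.8197 + 0.0488 - 2.9957) = 1.1272
Step 2: Compute augmented objective.
t*f(x) = 4.87*5.76 = 28.0512
Total = 28.0512 + 1.1272 = 29.1784


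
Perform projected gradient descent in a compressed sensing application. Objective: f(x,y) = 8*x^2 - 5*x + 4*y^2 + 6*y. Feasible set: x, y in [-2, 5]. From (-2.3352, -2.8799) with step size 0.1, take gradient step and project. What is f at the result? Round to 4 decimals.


Step 1: Compute gradient at (-2.3352, -2.8799).
grad_x = 2*8*-2.3352 - 5 = -42.3632
grad_y = 2*4*-2.8799 + 6 = -17.0392
Step 2: Gradient step.
x_raw = -2.3352 - 0.1*-42.3632 = 1.9011
y_raw = -2.8799 - 0.1*-17.0392 = -1.176
Step 3: Project onto [-2, 5].
x_proj = clip(1.9011) = 1.9011
y_proj = clip(-1.176) = -1.176
Step 4: Evaluate f.
f(1.9011, -1.176) = 17.8843


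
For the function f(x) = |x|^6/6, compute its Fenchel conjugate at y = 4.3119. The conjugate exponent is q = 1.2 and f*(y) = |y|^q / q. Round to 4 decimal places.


The conjugate exponent q satisfies 1/p + 1/q = 1.
p = 6, so q = 6/(6 - 1) = 1.2
|y|^q = 4.3119^1.2 = 5.7757
f*(4.3119) = 5.7757 / 1.2 = 4.8131


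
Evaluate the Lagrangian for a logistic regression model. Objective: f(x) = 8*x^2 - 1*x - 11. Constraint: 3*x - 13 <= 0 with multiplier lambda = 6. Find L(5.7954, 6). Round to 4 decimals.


Step 1: Evaluate f(x).
f(5.7954) = 8*5.7954^2 - 1*5.7954 - 11 = 251.8979
Step 2: Evaluate g(x).
g(5.7954) = 3*5.7954 - 13 = 4.3862
Step 3: Compute Lagrangian.
L = 251.8979 + 6*4.3862 = 278.2151


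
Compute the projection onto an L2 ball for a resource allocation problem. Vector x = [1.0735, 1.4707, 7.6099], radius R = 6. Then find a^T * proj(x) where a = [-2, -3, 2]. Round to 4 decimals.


Step 1: Compute ||x|| (intermediates to 6 decimals).
||x|| = sqrt(1.0735^2 + 1.4707^2 + 7.6099^2) = 7.824701
Step 2: Project.
Since ||x|| > R, scale = R/||x|| = 6/7.824701 = 0.766802, proj(x) = scale * x
proj(x) = [0.823162, 1.127736, 5.835287]
Step 3: Dot product.
a^T * proj(x) = -2*0.823162 - 3*1.127736 + 2*5.835287 = 6.641


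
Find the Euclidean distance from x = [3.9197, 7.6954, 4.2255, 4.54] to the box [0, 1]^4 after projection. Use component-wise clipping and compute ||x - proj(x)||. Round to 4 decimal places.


Project each component onto [0, 1].
clip(3.9197) = 1.0, clip(7.6954) = 1.0, clip(4.2255) = 1.0, clip(4.54) = 1.0
Projection = [1.0, 1.0, 1.0, 1.0]
Squared diffs: [8.5246, 44.8284, 10.4039, 12.5316]
Distance = sqrt(76.2885) = 8.7343


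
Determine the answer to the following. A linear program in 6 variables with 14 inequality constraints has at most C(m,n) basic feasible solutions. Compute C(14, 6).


Each vertex corresponds to some choice of n active constraints out of m, so the number of vertices is at most C(m, n) = m! / (n!(m-n)!).
m = 14, n = 6
Numerator: 14 * 13 * 12 * 11 * 10 * 9
Denominator: 6! = 720
C(14, 6) = 3003


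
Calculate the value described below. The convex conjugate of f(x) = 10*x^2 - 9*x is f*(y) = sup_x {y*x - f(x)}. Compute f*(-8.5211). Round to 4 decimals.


f*(y) = sup_x {y*x - a*x^2 - b*x} = sup_x {(y-b)*x - a*x^2}
FOC: (y - b) - 2a*x = 0 => x* = (y - b)/(2a)
x* = (-8.5211 + 9)/(2*10) = 0.0239
f*(-8.5211) = (y-b)^2/(4a) = (-8.5211 + 9)^2/(4*10)
= 0.2293/40 = 0.0057


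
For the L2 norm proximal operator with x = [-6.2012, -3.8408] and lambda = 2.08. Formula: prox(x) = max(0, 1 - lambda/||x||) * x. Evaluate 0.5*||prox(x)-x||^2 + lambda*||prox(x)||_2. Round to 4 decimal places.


Step 1: Compute ||x||.
||x|| = 7.2943
Step 2: Compute scaling factor.
scale = max(0, 1 - 2.08/7.2943) = 0.7148
Step 3: prox(x) = [-4.4329, -2.7456]
||prox(x)|| = 5.2143
Step 4: Proximal objective.
0.5*||prox-x||^2 = 2.1632
lambda*||prox|| = 10.8457
Total = 13.0089


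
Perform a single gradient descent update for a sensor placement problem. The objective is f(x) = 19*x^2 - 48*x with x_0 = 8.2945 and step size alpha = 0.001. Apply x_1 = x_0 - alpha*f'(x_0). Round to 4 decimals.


We compute the gradient at x_0 and apply the update.
f'(x) = 38*x - 48
f'(8.2945) = 38*8.2945 - 48 = 267.191
x_1 = 8.2945 - 0.001*267.191 = 8.0273


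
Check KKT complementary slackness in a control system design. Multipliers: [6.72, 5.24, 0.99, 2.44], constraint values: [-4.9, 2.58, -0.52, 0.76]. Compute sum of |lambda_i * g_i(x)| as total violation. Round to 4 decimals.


KKT complementary slackness check:
lambda_1 * g_1 = 6.72 * -4.9 = -32.928
lambda_2 * g_2 = 5.24 * 2.58 = 13.5192
lambda_3 * g_3 = 0.99 * -0.52 = -0.5148
lambda_4 * g_4 = 2.44 * 0.76 = 1.8544
Total violation = 32.928 + 13.5192 + 0.5148 + 1.8544 = 48.8164


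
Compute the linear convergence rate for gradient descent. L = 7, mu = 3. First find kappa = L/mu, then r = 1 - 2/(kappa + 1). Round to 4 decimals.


Step 1: Compute the condition number.
kappa = L/mu = 7/3 = 2.3333
Step 2: Compute the convergence rate.
r = 1 - 2/(kappa + 1) = 1 - 2*mu/(L + mu) = (L - mu)/(L + mu) = 4/10 = 0.4


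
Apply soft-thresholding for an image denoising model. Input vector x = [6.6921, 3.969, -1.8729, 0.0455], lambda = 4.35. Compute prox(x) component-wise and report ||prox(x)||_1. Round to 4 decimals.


Soft-thresholding with lambda = 4.35:
prox(6.6921) = sign(6.6921)*max(|6.6921| - 4.35, 0) = 2.3421
prox(3.969) = sign(3.969)*max(|3.969| - 4.35, 0) = 0.0
prox(-1.8729) = sign(-1.8729)*max(|-1.8729| - 4.35, 0) = 0.0
prox(0.0455) = sign(0.0455)*max(|0.0455| - 4.35, 0) = 0.0
prox(x) = [2.3421, 0.0, 0.0, 0.0]
||prox(x)||_1 = 2.3421 + 0.0 + 0.0 + 0.0 = 2.3421


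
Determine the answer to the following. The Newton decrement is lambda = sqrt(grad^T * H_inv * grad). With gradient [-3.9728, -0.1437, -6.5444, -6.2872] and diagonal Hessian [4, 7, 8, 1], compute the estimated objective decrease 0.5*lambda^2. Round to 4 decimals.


Step 1: H is diagonal, so H^(-1) * g = [-0.9932, -0.0205, -0.8181, -6.2872].
Step 2: g^T H^(-1) g = sum_i g_i^2 / H_ii
  = (-3.9728)^2/4 + (-0.1437)^2/7 + (-6.5444)^2/8 + (-6.2872)^2/1
  = 3.9458 + 0.0029 + 5.3536 + 39.5289 = 48.8313
Step 3: Objective decrease = 0.5 * g^T H^(-1) g = 24.4156


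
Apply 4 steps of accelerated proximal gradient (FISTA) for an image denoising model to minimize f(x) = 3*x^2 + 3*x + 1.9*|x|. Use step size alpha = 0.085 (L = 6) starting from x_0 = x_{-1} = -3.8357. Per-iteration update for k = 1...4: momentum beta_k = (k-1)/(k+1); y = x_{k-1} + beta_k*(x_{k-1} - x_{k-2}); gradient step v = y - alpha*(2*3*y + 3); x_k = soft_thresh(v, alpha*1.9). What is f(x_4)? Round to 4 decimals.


FISTA on f(x) = 3*x^2 + 3*x + 1.9*|x|
L = 6, alpha = 0.085
Iteration 1: beta = 0.0, y = -3.8357 + 0.0*(-3.8357 + 3.8357) = -3.8357
  grad(y) = -20.0142, v = y - alpha*grad = -2.1345
  prox(v) = soft_thresh(-2.1345, 0.1615) = -1.973
Iteration 2: beta = 0.3333, y = -1.973 + 0.3333*(-1.973 + 3.8357) = -1.3521
  grad(y) = -5.1125, v = y - alpha*grad = -0.9175
  prox(v) = soft_thresh(-0.9175, 0.1615) = -0.756
Iteration 3: beta = 0.5, y = -0.756 + 0.5*(-0.756 + 1.973) = -0.1475
  grad(y) = 2.1148, v = y - alpha*grad = -0.3273
  prox(v) = soft_thresh(-0.3273, 0.1615) = -0.1658
Iteration 4: beta = 0.6, y = -0.1658 + 0.6*(-0.1658 + 0.756) = 0.1883
  grad(y) = 4.1301, v = y - alpha*grad = -0.1627
  prox(v) = soft_thresh(-0.1627, 0.1615) = -0.0012
f(x_4) = 3*(-0.0012)^2 + 3*(-0.0012) + 1.9*|-0.0012| = -0.0013


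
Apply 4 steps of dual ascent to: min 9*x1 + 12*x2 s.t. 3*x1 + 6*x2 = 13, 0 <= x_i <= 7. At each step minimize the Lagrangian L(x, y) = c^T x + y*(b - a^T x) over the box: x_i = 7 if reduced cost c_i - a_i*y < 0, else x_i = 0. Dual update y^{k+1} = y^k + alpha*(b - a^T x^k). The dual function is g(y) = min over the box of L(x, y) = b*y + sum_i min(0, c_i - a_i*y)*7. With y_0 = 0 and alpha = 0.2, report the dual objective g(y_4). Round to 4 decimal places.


Dual ascent for LP: min 9*x1 + 12*x2, 3*x1 + 6*x2 = 13, 0 <= x_i <= 7
Step 1: y^k = 0.0, reduced costs: (9.0, 12.0)
  x^k = (0.0, 0.0), subgradient = b - a^T x = 13.0
  y^{k+1} = 0.0 + 0.2*13.0 = 2.6
Step 2: y^k = 2.6, reduced costs: (1.2, -3.6)
  x^k = (0.0, 7.0), subgradient = b - a^T x = -29.0
  y^{k+1} = 2.6 + 0.2*-29.0 = -3.2
Step 3: y^k = -3.2, reduced costs: (18.6, 31.2)
  x^k = (0.0, 0.0), subgradient = b - a^T x = 13.0
  y^{k+1} = -3.2 + 0.2*13.0 = -0.6
Step 4: y^k = -0.6, reduced costs: (10.8, 15.6)
  x^k = (0.0, 0.0), subgradient = b - a^T x = 13.0
  y^{k+1} = -0.6 + 0.2*13.0 = 2.0
Dual objective at y_4 = 2.0: reduced costs (3.0, 0.0), box minimizer x = (0.0, 0.0)
g(y_4) = b*y + (c1 - a1*y)*x1 + (c2 - a2*y)*x2 = 13*2.0 + 3.0*0.0 + 0.0*0.0 = 26.0 + 0.0 + 0.0 = 26.0
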